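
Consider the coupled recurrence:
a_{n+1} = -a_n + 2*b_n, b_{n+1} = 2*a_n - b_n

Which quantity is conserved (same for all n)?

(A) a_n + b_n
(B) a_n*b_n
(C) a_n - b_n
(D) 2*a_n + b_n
A

Replace a_n by a_{n+1} = -a_n + 2*b_n and b_n by b_{n+1} = 2*a_n - b_n in each option and simplify:
(A) a_n + b_n  ->  (-a_n + 2*b_n) + (2*a_n - b_n) = a_n + b_n   [conserved]
(B) a_n*b_n  ->  (-a_n + 2*b_n)*(2*a_n - b_n) = -2*a_n^2 + 5*a_n*b_n - 2*b_n^2   [not conserved]
(C) a_n - b_n  ->  (-a_n + 2*b_n) - (2*a_n - b_n) = -3*a_n + 3*b_n   [not conserved]
(D) 2*a_n + b_n  ->  2*(-a_n + 2*b_n) + (2*a_n - b_n) = 3*b_n   [not conserved]

Only (A) a_n + b_n returns to itself after one step, so it is the conserved quantity.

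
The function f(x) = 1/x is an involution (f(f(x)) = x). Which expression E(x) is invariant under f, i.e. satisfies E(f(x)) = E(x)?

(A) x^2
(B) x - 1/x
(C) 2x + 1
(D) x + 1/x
D

Replace x by f(x) = 1/x in each option and simplify. As a quick numerical cross-check, also compare E(4) with E(f(4)) = E(1/4).

(A) x^2  ->  (1/x)^2 = x^(-2); check: E(4) = 16 but E(1/4) = 1/16.   [not invariant]
(B) x - 1/x  ->  (1/x) - 1/(1/x) = -x + 1/x; check: E(4) = 15/4 but E(1/4) = -15/4.   [not invariant]
(C) 2x + 1  ->  2(1/x) + 1 = (x + 2)/x; check: E(4) = 9 but E(1/4) = 3/2.   [not invariant]
(D) x + 1/x  ->  (1/x) + 1/(1/x), which simplifies back to x + 1/x; check: E(4) = 17/4, E(1/4) = 17/4.   [invariant]

Only (D) is unchanged. E is symmetric under swapping x with f(x) = 1/x, which is exactly what an involution does.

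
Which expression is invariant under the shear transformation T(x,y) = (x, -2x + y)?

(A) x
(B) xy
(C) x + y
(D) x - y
A

Under the shear T(x,y) = (x, -2x + y):
Substitute the transformed coordinates into each option and compare with the original:
(A) x  ->  (x) = x   [equals x: invariant]
(B) xy  ->  (x)(-2x + y) = -2x^2 + xy   [differs from xy: not invariant]
(C) x + y  ->  (x) + (-2x + y) = -x + y   [differs from x + y: not invariant]
(D) x - y  ->  (x) - (-2x + y) = 3x - y   [differs from x - y: not invariant]

Only option (A), x, is unchanged by the transformation.
A vertical shear moves points parallel to the y-axis, so the x-coordinate (and any function of x alone) is unchanged.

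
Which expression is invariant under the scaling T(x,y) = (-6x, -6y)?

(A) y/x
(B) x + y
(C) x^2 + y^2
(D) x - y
A

Under the uniform scaling T(x,y) = (-6x, -6y):
Substitute the transformed coordinates into each option and compare with the original:
(A) y/x  ->  (-6y)/(-6x) = y/x   [equals y/x: invariant]
(B) x + y  ->  (-6x) + (-6y) = -6x - 6y   [differs from x + y: not invariant]
(C) x^2 + y^2  ->  (-6x)^2 + (-6y)^2 = 36x^2 + 36y^2   [differs from x^2 + y^2: not invariant]
(D) x - y  ->  (-6x) - (-6y) = -6x + 6y   [differs from x - y: not invariant]

Only option (A), y/x, is unchanged by the transformation.
The common factor -6 cancels in a ratio of coordinates, while sums, products and sums of squares pick up factors of -6 or 36.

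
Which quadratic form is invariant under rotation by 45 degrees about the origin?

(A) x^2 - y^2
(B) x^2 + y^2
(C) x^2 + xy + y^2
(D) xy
B

Rotation by 45 degrees sends (x, y) to (sqrt(2)x/2 - sqrt(2)y/2, sqrt(2)x/2 + sqrt(2)y/2).
Substitute the transformed coordinates into each option and compare with the original:
(A) x^2 - y^2  ->  (sqrt(2)x/2 - sqrt(2)y/2)^2 - (sqrt(2)x/2 + sqrt(2)y/2)^2 = -2xy   [differs from x^2 - y^2: not invariant]
(B) x^2 + y^2  ->  (sqrt(2)x/2 - sqrt(2)y/2)^2 + (sqrt(2)x/2 + sqrt(2)y/2)^2 = x^2 + y^2   [equals x^2 + y^2: invariant]
(C) x^2 + xy + y^2  ->  (sqrt(2)x/2 - sqrt(2)y/2)^2 + (sqrt(2)x/2 - sqrt(2)y/2)(sqrt(2)x/2 + sqrt(2)y/2) + (sqrt(2)x/2 + sqrt(2)y/2)^2 = 3x^2/2 + y^2/2   [differs from x^2 + xy + y^2: not invariant]
(D) xy  ->  (sqrt(2)x/2 - sqrt(2)y/2)(sqrt(2)x/2 + sqrt(2)y/2) = x^2/2 - y^2/2   [differs from xy: not invariant]

Only option (B), x^2 + y^2, is unchanged by the transformation.
x^2 + y^2 is the squared distance from the origin, which rotations preserve.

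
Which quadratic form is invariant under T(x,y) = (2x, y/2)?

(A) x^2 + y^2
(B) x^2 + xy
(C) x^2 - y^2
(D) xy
D

T multiplies x by 2 and divides y by 2.
Substitute the transformed coordinates into each option and compare with the original:
(A) x^2 + y^2  ->  (2x)^2 + (y/2)^2 = 4x^2 + y^2/4   [differs from x^2 + y^2: not invariant]
(B) x^2 + xy  ->  (2x)^2 + (2x)(y/2) = 4x^2 + xy   [differs from x^2 + xy: not invariant]
(C) x^2 - y^2  ->  (2x)^2 - (y/2)^2 = 4x^2 - y^2/4   [differs from x^2 - y^2: not invariant]
(D) xy  ->  (2x)(y/2) = xy   [equals xy: invariant]

Only option (D), xy, is unchanged by the transformation.
The factors 2 and 1/2 cancel only in the pure product xy.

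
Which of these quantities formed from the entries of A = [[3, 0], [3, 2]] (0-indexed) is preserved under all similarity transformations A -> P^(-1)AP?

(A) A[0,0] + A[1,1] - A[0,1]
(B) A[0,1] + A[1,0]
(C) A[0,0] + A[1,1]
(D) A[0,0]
C

A[0,0] + A[1,1] is the trace of A. By the cyclic property of the trace, tr(P^(-1)AP) = tr(APP^(-1)) = tr(A), so it is the same for every matrix similar to A.

The other combinations are not similarity invariants. For example, take P = [[2, 1], [1, 1]] (det P = 1), so P^(-1) = [[1, -1], [-1, 2]] and
B = P^(-1)AP = [[-2, -2], [10, 7]].
Evaluating each option on A and on B:
(A) A[0,0] + A[1,1] - A[0,1]: 5 for A, 7 for B -> changes
(B) A[0,1] + A[1,0]: 3 for A, 8 for B -> changes
(C) A[0,0] + A[1,1]: 5 for A, 5 for B -> unchanged
(D) A[0,0]: 3 for A, -2 for B -> changes

Only (C) A[0,0] + A[1,1] = 5 survives (and it does so for every P, not just this one), so it is the invariant.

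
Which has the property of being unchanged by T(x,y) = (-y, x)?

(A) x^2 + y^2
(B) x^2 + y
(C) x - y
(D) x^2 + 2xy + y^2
A

An expression E(x,y) is invariant under T if E(T(x,y)) = E(x,y). Here T(x,y) = (-y, x).
Substitute the transformed coordinates into each option and compare with the original:
(A) x^2 + y^2  ->  (-y)^2 + (x)^2 = x^2 + y^2   [equals x^2 + y^2: invariant]
(B) x^2 + y  ->  (-y)^2 + (x) = x + y^2   [differs from x^2 + y: not invariant]
(C) x - y  ->  (-y) - (x) = -x - y   [differs from x - y: not invariant]
(D) x^2 + 2xy + y^2  ->  (-y)^2 + 2(-y)(x) + (x)^2 = x^2 - 2xy + y^2   [differs from x^2 + 2xy + y^2: not invariant]

Only option (A), x^2 + y^2, is unchanged by the transformation.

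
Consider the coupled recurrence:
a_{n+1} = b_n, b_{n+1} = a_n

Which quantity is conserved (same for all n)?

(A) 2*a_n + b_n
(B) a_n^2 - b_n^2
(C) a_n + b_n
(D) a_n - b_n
C

Replace a_n by a_{n+1} = b_n and b_n by b_{n+1} = a_n in each option and simplify:
(A) 2*a_n + b_n  ->  2*(b_n) + (a_n) = a_n + 2*b_n   [not conserved]
(B) a_n^2 - b_n^2  ->  (b_n)^2 - (a_n)^2 = -a_n^2 + b_n^2   [not conserved]
(C) a_n + b_n  ->  (b_n) + (a_n) = a_n + b_n   [conserved]
(D) a_n - b_n  ->  (b_n) - (a_n) = -a_n + b_n   [not conserved]

Only (C) a_n + b_n returns to itself after one step, so it is the conserved quantity.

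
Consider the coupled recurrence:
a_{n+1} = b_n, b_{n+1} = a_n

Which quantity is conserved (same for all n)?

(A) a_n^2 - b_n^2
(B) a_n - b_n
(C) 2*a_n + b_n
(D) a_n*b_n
D

Replace a_n by a_{n+1} = b_n and b_n by b_{n+1} = a_n in each option and simplify:
(A) a_n^2 - b_n^2  ->  (b_n)^2 - (a_n)^2 = -a_n^2 + b_n^2   [not conserved]
(B) a_n - b_n  ->  (b_n) - (a_n) = -a_n + b_n   [not conserved]
(C) 2*a_n + b_n  ->  2*(b_n) + (a_n) = a_n + 2*b_n   [not conserved]
(D) a_n*b_n  ->  (b_n)*(a_n) = a_n*b_n   [conserved]

Only (D) a_n*b_n returns to itself after one step, so it is the conserved quantity.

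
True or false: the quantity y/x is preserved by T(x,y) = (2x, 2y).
True

Substitute T(x,y) = (2x, 2y) into the expression and compare with the original.

Original: y/x
After applying T: (2y)/(2x) = y/x

This is identical to the original y/x, so the expression is invariant.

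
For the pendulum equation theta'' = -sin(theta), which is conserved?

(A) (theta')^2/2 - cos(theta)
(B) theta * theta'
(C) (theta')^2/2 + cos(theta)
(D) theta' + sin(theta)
A

A first integral I satisfies dI/dt = 0 along every solution. Differentiate each option and use the equation of motion:
(A) d/dt[(theta')^2/2 - cos(theta)] = theta' theta'' + sin(theta) theta' = theta'(-sin(theta)) + theta' sin(theta) = 0
(B) d/dt[theta * theta'] = (theta')^2 + theta theta'' = (theta')^2 - theta sin(theta), not identically 0
(C) d/dt[(theta')^2/2 + cos(theta)] = theta' theta'' - sin(theta) theta' = -2 theta' sin(theta), not identically 0
(D) d/dt[theta' + sin(theta)] = theta'' + cos(theta) theta' = -sin(theta) + theta' cos(theta), not identically 0

Only (A) has zero time-derivative. This is the total energy: kinetic (theta')^2/2 plus potential -cos(theta).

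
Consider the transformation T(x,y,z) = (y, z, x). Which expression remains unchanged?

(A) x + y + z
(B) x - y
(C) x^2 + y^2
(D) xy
A

Apply T(x,y,z) = (y, z, x) to each option, i.e. replace (x, y, z) by the transformed coordinates.
Substitute the transformed coordinates into each option and compare with the original:
(A) x + y + z  ->  (y) + (z) + (x) = x + y + z   [equals x + y + z: invariant]
(B) x - y  ->  (y) - (z) = y - z   [differs from x - y: not invariant]
(C) x^2 + y^2  ->  (y)^2 + (z)^2 = y^2 + z^2   [differs from x^2 + y^2: not invariant]
(D) xy  ->  (y)(z) = yz   [differs from xy: not invariant]

Only option (A), x + y + z, is unchanged by the transformation.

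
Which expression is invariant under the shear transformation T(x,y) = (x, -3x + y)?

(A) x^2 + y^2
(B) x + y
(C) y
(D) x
D

Under the shear T(x,y) = (x, -3x + y):
Substitute the transformed coordinates into each option and compare with the original:
(A) x^2 + y^2  ->  (x)^2 + (-3x + y)^2 = 10x^2 - 6xy + y^2   [differs from x^2 + y^2: not invariant]
(B) x + y  ->  (x) + (-3x + y) = -2x + y   [differs from x + y: not invariant]
(C) y  ->  (-3x + y) = -3x + y   [differs from y: not invariant]
(D) x  ->  (x) = x   [equals x: invariant]

Only option (D), x, is unchanged by the transformation.
A vertical shear moves points parallel to the y-axis, so the x-coordinate (and any function of x alone) is unchanged.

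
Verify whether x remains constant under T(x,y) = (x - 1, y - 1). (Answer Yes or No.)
No

Substitute T(x,y) = (x - 1, y - 1) into the expression and compare with the original.

Original: x
After applying T: (x - 1) = x - 1

This differs from the original x (difference: -1), so the expression is NOT invariant.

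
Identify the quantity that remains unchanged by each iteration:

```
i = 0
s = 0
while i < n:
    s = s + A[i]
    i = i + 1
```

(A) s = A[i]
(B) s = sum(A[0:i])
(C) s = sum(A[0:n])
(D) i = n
B

A loop invariant must hold before the first iteration and be re-established by every execution of the body.

(B) s = sum(A[0:i]): Initially i = 0 and s = 0 = sum of the empty slice A[0:0]. If s = sum(A[0:i]) holds at the top of an iteration, the body sets s to sum(A[0:i]) + A[i] = sum(A[0:i+1]) and then i to i+1, so s = sum(A[0:i]) holds again. At exit i = n, giving s = sum(A[0:n]).

The other options fail:
(A) s = A[i]: after the first iteration s = A[0] but i = 1, so s = A[i] compares s with the wrong element (and fails in general).
(C) s = sum(A[0:n]): false before the loop (s = 0, not the full sum) -- it only becomes true at exit.
(D) i = n: false initially (i = 0); it is the exit condition, not an invariant.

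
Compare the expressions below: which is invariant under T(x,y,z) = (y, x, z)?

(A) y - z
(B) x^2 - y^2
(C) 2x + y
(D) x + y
D

Apply T(x,y,z) = (y, x, z) to each option, i.e. replace (x, y, z) by the transformed coordinates.
Substitute the transformed coordinates into each option and compare with the original:
(A) y - z  ->  (x) - (z) = x - z   [differs from y - z: not invariant]
(B) x^2 - y^2  ->  (y)^2 - (x)^2 = -x^2 + y^2   [differs from x^2 - y^2: not invariant]
(C) 2x + y  ->  2(y) + (x) = x + 2y   [differs from 2x + y: not invariant]
(D) x + y  ->  (y) + (x) = x + y   [equals x + y: invariant]

Only option (D), x + y, is unchanged by the transformation.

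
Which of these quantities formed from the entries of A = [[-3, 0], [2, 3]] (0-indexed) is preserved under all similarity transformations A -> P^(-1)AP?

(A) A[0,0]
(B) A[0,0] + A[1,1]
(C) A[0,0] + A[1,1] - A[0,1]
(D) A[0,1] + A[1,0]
B

A[0,0] + A[1,1] is the trace of A. By the cyclic property of the trace, tr(P^(-1)AP) = tr(APP^(-1)) = tr(A), so it is the same for every matrix similar to A.

The other combinations are not similarity invariants. For example, take P = [[2, 1], [1, 1]] (det P = 1), so P^(-1) = [[1, -1], [-1, 2]] and
B = P^(-1)AP = [[-13, -8], [20, 13]].
Evaluating each option on A and on B:
(A) A[0,0]: -3 for A, -13 for B -> changes
(B) A[0,0] + A[1,1]: 0 for A, 0 for B -> unchanged
(C) A[0,0] + A[1,1] - A[0,1]: 0 for A, 8 for B -> changes
(D) A[0,1] + A[1,0]: 2 for A, 12 for B -> changes

Only (B) A[0,0] + A[1,1] = 0 survives (and it does so for every P, not just this one), so it is the invariant.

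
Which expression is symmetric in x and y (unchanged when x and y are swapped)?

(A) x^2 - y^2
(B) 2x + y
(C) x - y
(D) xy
D

A symmetric expression is unchanged when the variables are permuted; here the transformation to test is the swap (x, y) -> (y, x).
Substitute the transformed coordinates into each option and compare with the original:
(A) x^2 - y^2  ->  (y)^2 - (x)^2 = -x^2 + y^2   [differs from x^2 - y^2: not invariant]
(B) 2x + y  ->  2(y) + (x) = x + 2y   [differs from 2x + y: not invariant]
(C) x - y  ->  (y) - (x) = -x + y   [differs from x - y: not invariant]
(D) xy  ->  (y)(x) = xy   [equals xy: invariant]

Only option (D), xy, is unchanged by the transformation.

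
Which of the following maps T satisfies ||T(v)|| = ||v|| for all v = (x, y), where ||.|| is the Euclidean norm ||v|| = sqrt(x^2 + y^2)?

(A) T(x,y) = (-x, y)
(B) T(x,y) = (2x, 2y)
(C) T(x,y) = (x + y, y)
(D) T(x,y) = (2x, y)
A

A transformation preserves a norm if ||T(v)|| = ||v|| for every v; a single vector where the norm changes rules an option out.

(A) T(x,y) = (-x, y): preserves the norm -- it is an orthogonal map (a rotation/reflection), and (-x)^2 + (y)^2 simplifies to x^2 + y^2.
(B) T(x,y) = (2x, 2y): v = (1, 0) has norm sqrt((1)^2 + (0)^2) = 1, but T(v) = (2, 0) has norm 2 -- not preserved.
(C) T(x,y) = (x + y, y): v = (0, 1) has norm sqrt((0)^2 + (1)^2) = 1, but T(v) = (1, 1) has norm sqrt(2) -- not preserved.
(D) T(x,y) = (2x, y): v = (1, 0) has norm sqrt((1)^2 + (0)^2) = 1, but T(v) = (2, 0) has norm 2 -- not preserved.

Therefore the answer is (A).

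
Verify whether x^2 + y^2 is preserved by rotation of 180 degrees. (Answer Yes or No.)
Yes

Applying rotation by 180 degrees: x' = x*cos(180 degrees) - y*sin(180 degrees) = -x, y' = x*sin(180 degrees) + y*cos(180 degrees) = -y

Substituting into x^2 + y^2:
(-x)^2 + (-y)^2
= x^2 + y^2

This equals the original expression x^2 + y^2, so it IS invariant.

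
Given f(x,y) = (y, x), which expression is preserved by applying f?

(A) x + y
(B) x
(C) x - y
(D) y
A

For f(x,y) = (y, x):
After applying f: x' = y, y' = x. So x' + y' = y + x = x + y.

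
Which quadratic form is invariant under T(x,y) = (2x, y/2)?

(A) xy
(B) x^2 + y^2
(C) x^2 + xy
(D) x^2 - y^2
A

T multiplies x by 2 and divides y by 2.
Substitute the transformed coordinates into each option and compare with the original:
(A) xy  ->  (2x)(y/2) = xy   [equals xy: invariant]
(B) x^2 + y^2  ->  (2x)^2 + (y/2)^2 = 4x^2 + y^2/4   [differs from x^2 + y^2: not invariant]
(C) x^2 + xy  ->  (2x)^2 + (2x)(y/2) = 4x^2 + xy   [differs from x^2 + xy: not invariant]
(D) x^2 - y^2  ->  (2x)^2 - (y/2)^2 = 4x^2 - y^2/4   [differs from x^2 - y^2: not invariant]

Only option (A), xy, is unchanged by the transformation.
The factors 2 and 1/2 cancel only in the pure product xy.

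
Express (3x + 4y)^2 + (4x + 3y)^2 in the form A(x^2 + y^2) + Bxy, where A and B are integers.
25(x^2 + y^2) + 48xy

Expanding: (3x + 4y)^2 = 9x^2 + 24xy + 16y^2
(4x + 3y)^2 = 16x^2 + 24xy + 9y^2
Sum = (9+16)(x^2+y^2) + 48xy = 25(x^2 + y^2) + 48xy
This is symmetric in x and y.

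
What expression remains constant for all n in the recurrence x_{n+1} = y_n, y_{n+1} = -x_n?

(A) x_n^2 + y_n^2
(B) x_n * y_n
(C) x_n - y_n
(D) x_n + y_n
A

For the recurrence x_{n+1} = y_n, y_{n+1} = -x_n:

x_{n+1}^2 + y_{n+1}^2 = y_n^2 + (-x_n)^2 = x_n^2 + y_n^2
The sum of squares is conserved (like energy in a harmonic oscillator).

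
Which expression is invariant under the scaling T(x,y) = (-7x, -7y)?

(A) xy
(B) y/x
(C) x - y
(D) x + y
B

Under the uniform scaling T(x,y) = (-7x, -7y):
Substitute the transformed coordinates into each option and compare with the original:
(A) xy  ->  (-7x)(-7y) = 49xy   [differs from xy: not invariant]
(B) y/x  ->  (-7y)/(-7x) = y/x   [equals y/x: invariant]
(C) x - y  ->  (-7x) - (-7y) = -7x + 7y   [differs from x - y: not invariant]
(D) x + y  ->  (-7x) + (-7y) = -7x - 7y   [differs from x + y: not invariant]

Only option (B), y/x, is unchanged by the transformation.
The common factor -7 cancels in a ratio of coordinates, while sums, products and sums of squares pick up factors of -7 or 49.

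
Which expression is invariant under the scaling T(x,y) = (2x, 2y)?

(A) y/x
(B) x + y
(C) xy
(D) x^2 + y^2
A

Under the uniform scaling T(x,y) = (2x, 2y):
Substitute the transformed coordinates into each option and compare with the original:
(A) y/x  ->  (2y)/(2x) = y/x   [equals y/x: invariant]
(B) x + y  ->  (2x) + (2y) = 2x + 2y   [differs from x + y: not invariant]
(C) xy  ->  (2x)(2y) = 4xy   [differs from xy: not invariant]
(D) x^2 + y^2  ->  (2x)^2 + (2y)^2 = 4x^2 + 4y^2   [differs from x^2 + y^2: not invariant]

Only option (A), y/x, is unchanged by the transformation.
The common factor 2 cancels in a ratio of coordinates, while sums, products and sums of squares pick up factors of 2 or 4.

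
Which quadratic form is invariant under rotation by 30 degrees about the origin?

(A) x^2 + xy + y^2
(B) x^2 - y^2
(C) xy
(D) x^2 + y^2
D

Rotation by 30 degrees sends (x, y) to (sqrt(3)x/2 - y/2, x/2 + sqrt(3)y/2).
Substitute the transformed coordinates into each option and compare with the original:
(A) x^2 + xy + y^2  ->  (sqrt(3)x/2 - y/2)^2 + (sqrt(3)x/2 - y/2)(x/2 + sqrt(3)y/2) + (x/2 + sqrt(3)y/2)^2 = sqrt(3)x^2/4 + x^2 + xy/2 - sqrt(3)y^2/4 + y^2   [differs from x^2 + xy + y^2: not invariant]
(B) x^2 - y^2  ->  (sqrt(3)x/2 - y/2)^2 - (x/2 + sqrt(3)y/2)^2 = x^2/2 - sqrt(3)xy - y^2/2   [differs from x^2 - y^2: not invariant]
(C) xy  ->  (sqrt(3)x/2 - y/2)(x/2 + sqrt(3)y/2) = sqrt(3)x^2/4 + xy/2 - sqrt(3)y^2/4   [differs from xy: not invariant]
(D) x^2 + y^2  ->  (sqrt(3)x/2 - y/2)^2 + (x/2 + sqrt(3)y/2)^2 = x^2 + y^2   [equals x^2 + y^2: invariant]

Only option (D), x^2 + y^2, is unchanged by the transformation.
x^2 + y^2 is the squared distance from the origin, which rotations preserve.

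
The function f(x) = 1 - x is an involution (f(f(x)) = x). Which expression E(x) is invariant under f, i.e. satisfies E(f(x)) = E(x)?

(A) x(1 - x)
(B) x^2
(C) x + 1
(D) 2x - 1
A

Replace x by f(x) = 1 - x in each option and simplify. As a quick numerical cross-check, also compare E(4) with E(f(4)) = E(-3).

(A) x(1 - x)  ->  (1 - x)(1 - (1 - x)), which simplifies back to x(1 - x); check: E(4) = -12, E(-3) = -12.   [invariant]
(B) x^2  ->  (1 - x)^2 = (x - 1)^2; check: E(4) = 16 but E(-3) = 9.   [not invariant]
(C) x + 1  ->  (1 - x) + 1 = 2 - x; check: E(4) = 5 but E(-3) = -2.   [not invariant]
(D) 2x - 1  ->  2(1 - x) - 1 = 1 - 2x; check: E(4) = 7 but E(-3) = -7.   [not invariant]

Only (A) is unchanged. E is symmetric under swapping x with f(x) = 1 - x, which is exactly what an involution does.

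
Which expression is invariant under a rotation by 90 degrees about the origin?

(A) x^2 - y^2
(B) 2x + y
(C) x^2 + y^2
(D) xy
C

A rotation by 90 degrees sends (x, y) to (-y, x).
Substitute the transformed coordinates into each option and compare with the original:
(A) x^2 - y^2  ->  (-y)^2 - (x)^2 = -x^2 + y^2   [differs from x^2 - y^2: not invariant]
(B) 2x + y  ->  2(-y) + (x) = x - 2y   [differs from 2x + y: not invariant]
(C) x^2 + y^2  ->  (-y)^2 + (x)^2 = x^2 + y^2   [equals x^2 + y^2: invariant]
(D) xy  ->  (-y)(x) = -xy   [differs from xy: not invariant]

Only option (C), x^2 + y^2, is unchanged by the transformation.
Geometrically, x^2 + y^2 is the squared distance from the origin, which every rotation about the origin preserves.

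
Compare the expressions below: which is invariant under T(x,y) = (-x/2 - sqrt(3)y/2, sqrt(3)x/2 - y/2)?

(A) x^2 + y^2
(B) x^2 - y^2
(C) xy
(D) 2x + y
A

An expression E(x,y) is invariant under T if E(T(x,y)) = E(x,y). Here T(x,y) = (-x/2 - sqrt(3)y/2, sqrt(3)x/2 - y/2).
Substitute the transformed coordinates into each option and compare with the original:
(A) x^2 + y^2  ->  (-x/2 - sqrt(3)y/2)^2 + (sqrt(3)x/2 - y/2)^2 = x^2 + y^2   [equals x^2 + y^2: invariant]
(B) x^2 - y^2  ->  (-x/2 - sqrt(3)y/2)^2 - (sqrt(3)x/2 - y/2)^2 = -x^2/2 + sqrt(3)xy + y^2/2   [differs from x^2 - y^2: not invariant]
(C) xy  ->  (-x/2 - sqrt(3)y/2)(sqrt(3)x/2 - y/2) = -sqrt(3)x^2/4 - xy/2 + sqrt(3)y^2/4   [differs from xy: not invariant]
(D) 2x + y  ->  2(-x/2 - sqrt(3)y/2) + (sqrt(3)x/2 - y/2) = -x + sqrt(3)x/2 - sqrt(3)y - y/2   [differs from 2x + y: not invariant]

Only option (A), x^2 + y^2, is unchanged by the transformation.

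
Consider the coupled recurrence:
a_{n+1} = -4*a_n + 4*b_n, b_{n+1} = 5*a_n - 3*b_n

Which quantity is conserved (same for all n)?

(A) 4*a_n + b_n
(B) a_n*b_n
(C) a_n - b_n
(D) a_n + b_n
D

Replace a_n by a_{n+1} = -4*a_n + 4*b_n and b_n by b_{n+1} = 5*a_n - 3*b_n in each option and simplify:
(A) 4*a_n + b_n  ->  4*(-4*a_n + 4*b_n) + (5*a_n - 3*b_n) = -11*a_n + 13*b_n   [not conserved]
(B) a_n*b_n  ->  (-4*a_n + 4*b_n)*(5*a_n - 3*b_n) = -20*a_n^2 + 32*a_n*b_n - 12*b_n^2   [not conserved]
(C) a_n - b_n  ->  (-4*a_n + 4*b_n) - (5*a_n - 3*b_n) = -9*a_n + 7*b_n   [not conserved]
(D) a_n + b_n  ->  (-4*a_n + 4*b_n) + (5*a_n - 3*b_n) = a_n + b_n   [conserved]

Only (D) a_n + b_n returns to itself after one step, so it is the conserved quantity.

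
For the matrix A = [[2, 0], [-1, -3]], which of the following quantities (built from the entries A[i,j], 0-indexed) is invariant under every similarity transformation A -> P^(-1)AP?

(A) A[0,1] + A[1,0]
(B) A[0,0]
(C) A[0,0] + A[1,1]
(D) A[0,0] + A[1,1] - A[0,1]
C

A[0,0] + A[1,1] is the trace of A. By the cyclic property of the trace, tr(P^(-1)AP) = tr(APP^(-1)) = tr(A), so it is the same for every matrix similar to A.

The other combinations are not similarity invariants. For example, take P = [[1, 1], [0, 1]] (det P = 1), so P^(-1) = [[1, -1], [0, 1]] and
B = P^(-1)AP = [[3, 6], [-1, -4]].
Evaluating each option on A and on B:
(A) A[0,1] + A[1,0]: -1 for A, 5 for B -> changes
(B) A[0,0]: 2 for A, 3 for B -> changes
(C) A[0,0] + A[1,1]: -1 for A, -1 for B -> unchanged
(D) A[0,0] + A[1,1] - A[0,1]: -1 for A, -7 for B -> changes

Only (C) A[0,0] + A[1,1] = -1 survives (and it does so for every P, not just this one), so it is the invariant.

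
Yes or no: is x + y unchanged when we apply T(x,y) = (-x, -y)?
No

Substitute T(x,y) = (-x, -y) into the expression and compare with the original.

Original: x + y
After applying T: (-x) + (-y) = -x - y

This differs from the original x + y (difference: -2x - 2y), so the expression is NOT invariant.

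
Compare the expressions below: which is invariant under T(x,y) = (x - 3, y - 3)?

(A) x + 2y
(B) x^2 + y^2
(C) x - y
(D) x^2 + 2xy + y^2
C

An expression E(x,y) is invariant under T if E(T(x,y)) = E(x,y). Here T(x,y) = (x - 3, y - 3).
Substitute the transformed coordinates into each option and compare with the original:
(A) x + 2y  ->  (x - 3) + 2(y - 3) = x + 2y - 9   [differs from x + 2y: not invariant]
(B) x^2 + y^2  ->  (x - 3)^2 + (y - 3)^2 = x^2 - 6x + y^2 - 6y + 18   [differs from x^2 + y^2: not invariant]
(C) x - y  ->  (x - 3) - (y - 3) = x - y   [equals x - y: invariant]
(D) x^2 + 2xy + y^2  ->  (x - 3)^2 + 2(x - 3)(y - 3) + (y - 3)^2 = x^2 + 2xy - 12x + y^2 - 12y + 36   [differs from x^2 + 2xy + y^2: not invariant]

Only option (C), x - y, is unchanged by the transformation.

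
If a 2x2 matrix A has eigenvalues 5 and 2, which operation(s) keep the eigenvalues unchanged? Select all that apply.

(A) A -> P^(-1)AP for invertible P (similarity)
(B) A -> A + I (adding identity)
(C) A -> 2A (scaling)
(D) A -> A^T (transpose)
A and D

Eigenvalues are preserved by:
1. Similarity transformations: A -> P^(-1)AP (same characteristic polynomial)
2. Transpose: A^T has the same eigenvalues as A

Eigenvalues are NOT preserved by:
- Adding identity: eigenvalues become 5+1, 2+1
- Scaling: eigenvalues become 10, 4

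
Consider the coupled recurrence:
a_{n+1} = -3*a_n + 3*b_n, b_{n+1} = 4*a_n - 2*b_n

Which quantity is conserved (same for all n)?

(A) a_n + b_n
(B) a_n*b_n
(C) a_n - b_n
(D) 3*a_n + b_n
A

Replace a_n by a_{n+1} = -3*a_n + 3*b_n and b_n by b_{n+1} = 4*a_n - 2*b_n in each option and simplify:
(A) a_n + b_n  ->  (-3*a_n + 3*b_n) + (4*a_n - 2*b_n) = a_n + b_n   [conserved]
(B) a_n*b_n  ->  (-3*a_n + 3*b_n)*(4*a_n - 2*b_n) = -12*a_n^2 + 18*a_n*b_n - 6*b_n^2   [not conserved]
(C) a_n - b_n  ->  (-3*a_n + 3*b_n) - (4*a_n - 2*b_n) = -7*a_n + 5*b_n   [not conserved]
(D) 3*a_n + b_n  ->  3*(-3*a_n + 3*b_n) + (4*a_n - 2*b_n) = -5*a_n + 7*b_n   [not conserved]

Only (A) a_n + b_n returns to itself after one step, so it is the conserved quantity.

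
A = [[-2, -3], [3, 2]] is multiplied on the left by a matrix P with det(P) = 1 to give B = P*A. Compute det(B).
5

By the multiplicative property of determinants, det(B) = det(P*A) = det(P) * det(A) = det(A),
so the determinant is invariant under multiplication by any determinant-1 matrix; we just need det(A).

det(A) = (-2)(2) - (-3)(3) = -4 - (-9) = 5

Therefore det(B) = 1 * 5 = 5.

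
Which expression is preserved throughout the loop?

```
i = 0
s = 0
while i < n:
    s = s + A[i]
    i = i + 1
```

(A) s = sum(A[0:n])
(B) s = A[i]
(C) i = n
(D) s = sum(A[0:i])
D

A loop invariant must hold before the first iteration and be re-established by every execution of the body.

(D) s = sum(A[0:i]): Initially i = 0 and s = 0 = sum of the empty slice A[0:0]. If s = sum(A[0:i]) holds at the top of an iteration, the body sets s to sum(A[0:i]) + A[i] = sum(A[0:i+1]) and then i to i+1, so s = sum(A[0:i]) holds again. At exit i = n, giving s = sum(A[0:n]).

The other options fail:
(A) s = sum(A[0:n]): false before the loop (s = 0, not the full sum) -- it only becomes true at exit.
(B) s = A[i]: after the first iteration s = A[0] but i = 1, so s = A[i] compares s with the wrong element (and fails in general).
(C) i = n: false initially (i = 0); it is the exit condition, not an invariant.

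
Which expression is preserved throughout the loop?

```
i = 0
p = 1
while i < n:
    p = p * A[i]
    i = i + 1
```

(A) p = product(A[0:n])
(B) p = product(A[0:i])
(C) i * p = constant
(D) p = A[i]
B

A loop invariant must hold before the first iteration and be re-established by every execution of the body.

(B) p = product(A[0:i]): Initially i = 0 and p = 1 = product of the empty slice A[0:0]. If p = product(A[0:i]) holds at the top of an iteration, the body sets p to product(A[0:i]) * A[i] = product(A[0:i+1]) and then i to i+1, so the property is restored. At exit i = n, giving p = product(A[0:n]).

The other options fail:
(A) p = product(A[0:n]): false before the loop (p = 1, not the full product) -- it only becomes true at exit.
(C) i * p = constant: initially i * p = 0, but after one iteration it is 1 * A[0], which is nonzero in general.
(D) p = A[i]: after the first iteration p = A[0] but i = 1; in general p is a product of several elements, not a single one.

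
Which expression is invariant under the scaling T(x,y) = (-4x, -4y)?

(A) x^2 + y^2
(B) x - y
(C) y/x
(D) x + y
C

Under the uniform scaling T(x,y) = (-4x, -4y):
Substitute the transformed coordinates into each option and compare with the original:
(A) x^2 + y^2  ->  (-4x)^2 + (-4y)^2 = 16x^2 + 16y^2   [differs from x^2 + y^2: not invariant]
(B) x - y  ->  (-4x) - (-4y) = -4x + 4y   [differs from x - y: not invariant]
(C) y/x  ->  (-4y)/(-4x) = y/x   [equals y/x: invariant]
(D) x + y  ->  (-4x) + (-4y) = -4x - 4y   [differs from x + y: not invariant]

Only option (C), y/x, is unchanged by the transformation.
The common factor -4 cancels in a ratio of coordinates, while sums, products and sums of squares pick up factors of -4 or 16.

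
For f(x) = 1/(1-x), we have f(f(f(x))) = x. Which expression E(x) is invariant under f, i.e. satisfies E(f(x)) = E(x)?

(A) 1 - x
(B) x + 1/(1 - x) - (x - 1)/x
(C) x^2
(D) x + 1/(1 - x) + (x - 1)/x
D

Replace x by f(x) = 1/(1 - x) in each option and simplify. As a quick numerical cross-check, also compare E(4) with E(f(4)) = E(-1/3).

(A) 1 - x  ->  1 - (1/(1 - x)) = x/(x - 1); check: E(4) = -3 but E(-1/3) = 4/3.   [not invariant]
(B) x + 1/(1 - x) - (x - 1)/x  ->  (1/(1 - x)) + 1/(1 - (1/(1 - x))) - ((1/(1 - x)) - 1)/(1/(1 - x)) = (x^2(1 - x) - x + (x - 1)^2)/(x(x - 1)); check: E(4) = 35/12 but E(-1/3) = -43/12.   [not invariant]
(C) x^2  ->  (1/(1 - x))^2 = (x - 1)^(-2); check: E(4) = 16 but E(-1/3) = 1/9.   [not invariant]
(D) x + 1/(1 - x) + (x - 1)/x  ->  (1/(1 - x)) + 1/(1 - (1/(1 - x))) + ((1/(1 - x)) - 1)/(1/(1 - x)), which simplifies back to x + 1/(1 - x) + (x - 1)/x; check: E(4) = 53/12, E(-1/3) = 53/12.   [invariant]

Only (D) is unchanged. Indeed f(f(x)) = 1/(1 - 1/(1-x)) = (1-x)/(-x) = (x-1)/x, so E(x) = x + f(x) + f(f(x)) is the sum over the whole 3-cycle; applying f just permutes the three terms cyclically (x -> f(x) -> f(f(x)) -> x), leaving the sum unchanged.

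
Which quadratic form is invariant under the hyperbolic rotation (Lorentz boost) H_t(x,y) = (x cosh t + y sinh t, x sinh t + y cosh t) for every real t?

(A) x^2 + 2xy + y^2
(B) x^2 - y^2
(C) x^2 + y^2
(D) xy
B

Write x' = x cosh t + y sinh t, y' = x sinh t + y cosh t and substitute into each option:
(A) x^2 + 2xy + y^2: (x' + y')^2 with x' + y' = (x + y)(cosh t + sinh t) = (x + y)e^t, so it becomes (x + y)^2 e^(2t)   [not invariant for t != 0]
(B) x^2 - y^2: (x cosh t + y sinh t)^2 - (x sinh t + y cosh t)^2 = x^2(cosh^2 t - sinh^2 t) + 2xy(cosh t sinh t - sinh t cosh t) + y^2(sinh^2 t - cosh^2 t) = x^2 - y^2   [invariant, using cosh^2 t - sinh^2 t = 1]
(C) x^2 + y^2: (x cosh t + y sinh t)^2 + (x sinh t + y cosh t)^2 = (x^2 + y^2)(cosh^2 t + sinh^2 t) + 4xy sinh t cosh t = (x^2 + y^2) cosh 2t + 2xy sinh 2t   [not invariant for t != 0]
(D) xy: (x cosh t + y sinh t)(x sinh t + y cosh t) = xy(cosh^2 t + sinh^2 t) + (x^2 + y^2) sinh t cosh t = xy cosh 2t + (x^2 + y^2)(sinh 2t)/2   [not invariant for t != 0]

Only (B) x^2 - y^2 is unchanged; it is the Minkowski form preserved by Lorentz boosts, just as x^2 + y^2 is preserved by ordinary rotations.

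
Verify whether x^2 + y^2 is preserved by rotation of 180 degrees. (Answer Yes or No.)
Yes

Applying rotation by 180 degrees: x' = x*cos(180 degrees) - y*sin(180 degrees) = -x, y' = x*sin(180 degrees) + y*cos(180 degrees) = -y

Substituting into x^2 + y^2:
(-x)^2 + (-y)^2
= x^2 + y^2

This equals the original expression x^2 + y^2, so it IS invariant.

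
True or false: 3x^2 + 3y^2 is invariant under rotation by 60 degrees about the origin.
True

Applying rotation by 60 degrees: x' = x*cos(60 degrees) - y*sin(60 degrees) = x/2 - sqrt(3)y/2, y' = x*sin(60 degrees) + y*cos(60 degrees) = sqrt(3)x/2 + y/2

Substituting into 3x^2 + 3y^2:
3(x/2 - sqrt(3)y/2)^2 + 3(sqrt(3)x/2 + y/2)^2
= 3x^2 + 3y^2

This equals the original expression 3x^2 + 3y^2, so it IS invariant.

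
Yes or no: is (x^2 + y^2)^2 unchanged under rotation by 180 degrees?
Yes

Applying rotation by 180 degrees: x' = x*cos(180 degrees) - y*sin(180 degrees) = -x, y' = x*sin(180 degrees) + y*cos(180 degrees) = -y

Substituting into (x^2 + y^2)^2:
((-x)^2 + (-y)^2)^2
= x^4 + 2x^2y^2 + y^4 = (x^2 + y^2)^2

This equals the original expression (x^2 + y^2)^2, so it IS invariant.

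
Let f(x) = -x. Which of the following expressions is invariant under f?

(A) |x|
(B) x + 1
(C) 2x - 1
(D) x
A

For f(x) = -x:
Applying f replaces x by -x. Since |-x| = |x|, the absolute value is unchanged by f, whereas x -> -x, 2x - 1 -> -2x - 1 and x + 1 -> -x + 1 all change.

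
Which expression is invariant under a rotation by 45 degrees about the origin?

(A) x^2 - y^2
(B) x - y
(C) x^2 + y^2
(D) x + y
C

A rotation by 45 degrees sends (x, y) to (sqrt(2)x/2 - sqrt(2)y/2, sqrt(2)x/2 + sqrt(2)y/2).
Substitute the transformed coordinates into each option and compare with the original:
(A) x^2 - y^2  ->  (sqrt(2)x/2 - sqrt(2)y/2)^2 - (sqrt(2)x/2 + sqrt(2)y/2)^2 = -2xy   [differs from x^2 - y^2: not invariant]
(B) x - y  ->  (sqrt(2)x/2 - sqrt(2)y/2) - (sqrt(2)x/2 + sqrt(2)y/2) = -sqrt(2)y   [differs from x - y: not invariant]
(C) x^2 + y^2  ->  (sqrt(2)x/2 - sqrt(2)y/2)^2 + (sqrt(2)x/2 + sqrt(2)y/2)^2 = x^2 + y^2   [equals x^2 + y^2: invariant]
(D) x + y  ->  (sqrt(2)x/2 - sqrt(2)y/2) + (sqrt(2)x/2 + sqrt(2)y/2) = sqrt(2)x   [differs from x + y: not invariant]

Only option (C), x^2 + y^2, is unchanged by the transformation.
Geometrically, x^2 + y^2 is the squared distance from the origin, which every rotation about the origin preserves.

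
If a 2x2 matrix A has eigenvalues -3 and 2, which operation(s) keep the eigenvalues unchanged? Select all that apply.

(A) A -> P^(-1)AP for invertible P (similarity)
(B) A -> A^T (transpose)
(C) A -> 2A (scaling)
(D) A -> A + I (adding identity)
A and B

Eigenvalues are preserved by:
1. Similarity transformations: A -> P^(-1)AP (same characteristic polynomial)
2. Transpose: A^T has the same eigenvalues as A

Eigenvalues are NOT preserved by:
- Adding identity: eigenvalues become -3+1, 2+1
- Scaling: eigenvalues become -6, 4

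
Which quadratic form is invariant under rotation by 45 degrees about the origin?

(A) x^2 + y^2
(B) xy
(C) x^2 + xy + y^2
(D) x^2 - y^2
A

Rotation by 45 degrees sends (x, y) to (sqrt(2)x/2 - sqrt(2)y/2, sqrt(2)x/2 + sqrt(2)y/2).
Substitute the transformed coordinates into each option and compare with the original:
(A) x^2 + y^2  ->  (sqrt(2)x/2 - sqrt(2)y/2)^2 + (sqrt(2)x/2 + sqrt(2)y/2)^2 = x^2 + y^2   [equals x^2 + y^2: invariant]
(B) xy  ->  (sqrt(2)x/2 - sqrt(2)y/2)(sqrt(2)x/2 + sqrt(2)y/2) = x^2/2 - y^2/2   [differs from xy: not invariant]
(C) x^2 + xy + y^2  ->  (sqrt(2)x/2 - sqrt(2)y/2)^2 + (sqrt(2)x/2 - sqrt(2)y/2)(sqrt(2)x/2 + sqrt(2)y/2) + (sqrt(2)x/2 + sqrt(2)y/2)^2 = 3x^2/2 + y^2/2   [differs from x^2 + xy + y^2: not invariant]
(D) x^2 - y^2  ->  (sqrt(2)x/2 - sqrt(2)y/2)^2 - (sqrt(2)x/2 + sqrt(2)y/2)^2 = -2xy   [differs from x^2 - y^2: not invariant]

Only option (A), x^2 + y^2, is unchanged by the transformation.
x^2 + y^2 is the squared distance from the origin, which rotations preserve.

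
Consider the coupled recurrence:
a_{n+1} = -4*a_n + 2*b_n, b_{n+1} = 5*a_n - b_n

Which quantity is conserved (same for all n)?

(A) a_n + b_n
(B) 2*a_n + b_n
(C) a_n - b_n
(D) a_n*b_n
A

Replace a_n by a_{n+1} = -4*a_n + 2*b_n and b_n by b_{n+1} = 5*a_n - b_n in each option and simplify:
(A) a_n + b_n  ->  (-4*a_n + 2*b_n) + (5*a_n - b_n) = a_n + b_n   [conserved]
(B) 2*a_n + b_n  ->  2*(-4*a_n + 2*b_n) + (5*a_n - b_n) = -3*a_n + 3*b_n   [not conserved]
(C) a_n - b_n  ->  (-4*a_n + 2*b_n) - (5*a_n - b_n) = -9*a_n + 3*b_n   [not conserved]
(D) a_n*b_n  ->  (-4*a_n + 2*b_n)*(5*a_n - b_n) = -20*a_n^2 + 14*a_n*b_n - 2*b_n^2   [not conserved]

Only (A) a_n + b_n returns to itself after one step, so it is the conserved quantity.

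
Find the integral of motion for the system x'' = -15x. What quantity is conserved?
E = (x')^2 + 15x^2

Multiply the equation by x':
x' * x'' = -15x * x'
The left side is d/dt[(x')^2/2] and the right side is d/dt[-15x^2/2], so
d/dt[(x')^2/2 + 15x^2/2] = 0, i.e. (x')^2/2 + 15x^2/2 = constant.
Multiplying by 2, the integral of motion is E = (x')^2 + 15x^2.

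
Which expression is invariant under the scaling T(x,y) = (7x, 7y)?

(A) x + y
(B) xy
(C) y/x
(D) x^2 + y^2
C

Under the uniform scaling T(x,y) = (7x, 7y):
Substitute the transformed coordinates into each option and compare with the original:
(A) x + y  ->  (7x) + (7y) = 7x + 7y   [differs from x + y: not invariant]
(B) xy  ->  (7x)(7y) = 49xy   [differs from xy: not invariant]
(C) y/x  ->  (7y)/(7x) = y/x   [equals y/x: invariant]
(D) x^2 + y^2  ->  (7x)^2 + (7y)^2 = 49x^2 + 49y^2   [differs from x^2 + y^2: not invariant]

Only option (C), y/x, is unchanged by the transformation.
The common factor 7 cancels in a ratio of coordinates, while sums, products and sums of squares pick up factors of 7 or 49.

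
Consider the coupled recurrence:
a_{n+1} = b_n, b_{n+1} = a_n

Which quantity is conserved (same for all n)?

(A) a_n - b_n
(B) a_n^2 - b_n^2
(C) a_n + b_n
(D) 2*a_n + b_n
C

Replace a_n by a_{n+1} = b_n and b_n by b_{n+1} = a_n in each option and simplify:
(A) a_n - b_n  ->  (b_n) - (a_n) = -a_n + b_n   [not conserved]
(B) a_n^2 - b_n^2  ->  (b_n)^2 - (a_n)^2 = -a_n^2 + b_n^2   [not conserved]
(C) a_n + b_n  ->  (b_n) + (a_n) = a_n + b_n   [conserved]
(D) 2*a_n + b_n  ->  2*(b_n) + (a_n) = a_n + 2*b_n   [not conserved]

Only (C) a_n + b_n returns to itself after one step, so it is the conserved quantity.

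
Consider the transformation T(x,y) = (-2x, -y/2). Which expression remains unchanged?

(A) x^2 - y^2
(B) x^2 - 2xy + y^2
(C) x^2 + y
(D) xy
D

An expression E(x,y) is invariant under T if E(T(x,y)) = E(x,y). Here T(x,y) = (-2x, -y/2).
Substitute the transformed coordinates into each option and compare with the original:
(A) x^2 - y^2  ->  (-2x)^2 - (-y/2)^2 = 4x^2 - y^2/4   [differs from x^2 - y^2: not invariant]
(B) x^2 - 2xy + y^2  ->  (-2x)^2 - 2(-2x)(-y/2) + (-y/2)^2 = 4x^2 - 2xy + y^2/4   [differs from x^2 - 2xy + y^2: not invariant]
(C) x^2 + y  ->  (-2x)^2 + (-y/2) = 4x^2 - y/2   [differs from x^2 + y: not invariant]
(D) xy  ->  (-2x)(-y/2) = xy   [equals xy: invariant]

Only option (D), xy, is unchanged by the transformation.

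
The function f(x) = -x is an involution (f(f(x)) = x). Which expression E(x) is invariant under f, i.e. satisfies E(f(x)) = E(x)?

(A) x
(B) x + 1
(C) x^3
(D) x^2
D

Replace x by f(x) = -x in each option and simplify. As a quick numerical cross-check, also compare E(5) with E(f(5)) = E(-5).

(A) x  ->  (-x) = -x; check: E(5) = 5 but E(-5) = -5.   [not invariant]
(B) x + 1  ->  (-x) + 1 = 1 - x; check: E(5) = 6 but E(-5) = -4.   [not invariant]
(C) x^3  ->  (-x)^3 = -x^3; check: E(5) = 125 but E(-5) = -125.   [not invariant]
(D) x^2  ->  (-x)^2, which simplifies back to x^2; check: E(5) = 25, E(-5) = 25.   [invariant]

Only (D) is unchanged. E is symmetric under swapping x with f(x) = -x, which is exactly what an involution does.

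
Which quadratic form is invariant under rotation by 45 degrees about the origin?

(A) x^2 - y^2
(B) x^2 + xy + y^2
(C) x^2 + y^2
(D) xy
C

Rotation by 45 degrees sends (x, y) to (sqrt(2)x/2 - sqrt(2)y/2, sqrt(2)x/2 + sqrt(2)y/2).
Substitute the transformed coordinates into each option and compare with the original:
(A) x^2 - y^2  ->  (sqrt(2)x/2 - sqrt(2)y/2)^2 - (sqrt(2)x/2 + sqrt(2)y/2)^2 = -2xy   [differs from x^2 - y^2: not invariant]
(B) x^2 + xy + y^2  ->  (sqrt(2)x/2 - sqrt(2)y/2)^2 + (sqrt(2)x/2 - sqrt(2)y/2)(sqrt(2)x/2 + sqrt(2)y/2) + (sqrt(2)x/2 + sqrt(2)y/2)^2 = 3x^2/2 + y^2/2   [differs from x^2 + xy + y^2: not invariant]
(C) x^2 + y^2  ->  (sqrt(2)x/2 - sqrt(2)y/2)^2 + (sqrt(2)x/2 + sqrt(2)y/2)^2 = x^2 + y^2   [equals x^2 + y^2: invariant]
(D) xy  ->  (sqrt(2)x/2 - sqrt(2)y/2)(sqrt(2)x/2 + sqrt(2)y/2) = x^2/2 - y^2/2   [differs from xy: not invariant]

Only option (C), x^2 + y^2, is unchanged by the transformation.
x^2 + y^2 is the squared distance from the origin, which rotations preserve.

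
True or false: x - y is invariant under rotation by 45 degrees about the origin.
False

Applying rotation by 45 degrees: x' = x*cos(45 degrees) - y*sin(45 degrees) = sqrt(2)x/2 - sqrt(2)y/2, y' = x*sin(45 degrees) + y*cos(45 degrees) = sqrt(2)x/2 + sqrt(2)y/2

Substituting into x - y:
(sqrt(2)x/2 - sqrt(2)y/2) - (sqrt(2)x/2 + sqrt(2)y/2)
= -sqrt(2)y

This differs from the original expression x - y, so it is NOT invariant.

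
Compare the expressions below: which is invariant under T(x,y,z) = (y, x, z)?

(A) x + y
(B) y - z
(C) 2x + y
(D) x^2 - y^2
A

Apply T(x,y,z) = (y, x, z) to each option, i.e. replace (x, y, z) by the transformed coordinates.
Substitute the transformed coordinates into each option and compare with the original:
(A) x + y  ->  (y) + (x) = x + y   [equals x + y: invariant]
(B) y - z  ->  (x) - (z) = x - z   [differs from y - z: not invariant]
(C) 2x + y  ->  2(y) + (x) = x + 2y   [differs from 2x + y: not invariant]
(D) x^2 - y^2  ->  (y)^2 - (x)^2 = -x^2 + y^2   [differs from x^2 - y^2: not invariant]

Only option (A), x + y, is unchanged by the transformation.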